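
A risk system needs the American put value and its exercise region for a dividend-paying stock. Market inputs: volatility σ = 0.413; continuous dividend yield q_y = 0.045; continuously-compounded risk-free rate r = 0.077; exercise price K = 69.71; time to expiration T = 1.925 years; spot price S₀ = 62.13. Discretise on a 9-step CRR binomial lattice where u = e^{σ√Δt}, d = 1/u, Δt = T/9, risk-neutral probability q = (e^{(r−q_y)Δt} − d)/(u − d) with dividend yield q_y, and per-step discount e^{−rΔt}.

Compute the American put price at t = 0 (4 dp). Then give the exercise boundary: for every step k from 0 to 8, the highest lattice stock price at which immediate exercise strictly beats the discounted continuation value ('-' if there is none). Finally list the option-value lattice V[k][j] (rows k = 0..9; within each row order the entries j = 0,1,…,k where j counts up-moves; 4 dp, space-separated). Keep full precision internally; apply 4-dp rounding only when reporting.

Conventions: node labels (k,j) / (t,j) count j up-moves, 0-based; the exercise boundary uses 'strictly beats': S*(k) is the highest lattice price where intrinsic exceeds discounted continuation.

price = 16.0347
boundary = - - - 35.0303 42.4030 35.0303 42.4030 35.0303 42.4030
tree:
16.0347
21.3306 10.6353
27.6001 15.0213 6.0701
34.6797 20.5999 9.2677 2.6825
40.7704 27.3070 13.7719 4.5210 0.7062
45.8022 34.6797 19.7952 7.4731 1.3553 0.0000
49.9591 40.7704 27.3070 12.0325 2.6009 0.0000 0.0000
53.3932 45.8022 34.6797 18.6602 4.9914 0.0000 0.0000 0.0000
56.2302 49.9591 40.7704 27.3070 9.5789 0.0000 0.0000 0.0000 0.0000
58.5740 53.3932 45.8022 34.6797 18.3826 0.0000 0.0000 0.0000 0.0000 0.0000

params: Δt=0.21389 u=1.21047 d=0.82613 q=0.47026 e^(-rΔt)=0.98367
t_9 payoffs: 58.5740 53.3932 45.8022 34.6797 18.3826 0.0000 0.0000 0.0000 0.0000 0.0000
t_8: node(8,0) S=13.4798 payoff=56.2302 vs cont=55.2207 → 56.2302 [stop]  node(8,1) S=19.7509 payoff=49.9591 vs cont=49.0096 → 49.9591 [stop]  node(8,2) S=28.9396 payoff=40.7704 vs cont=39.9090 → 40.7704 [stop]  node(8,3) S=42.4030 payoff=27.3070 vs cont=26.5745 → 27.3070 [stop]  node(8,4) S=62.1300 payoff=7.5800 vs cont=9.5789 → 9.5789 [wait]  node(8,5) S=91.0345 payoff=0.0000 vs cont=0.0000 → 0.0000 [wait]  node(8,6) S=133.3861 payoff=0.0000 vs cont=0.0000 → 0.0000 [wait]  node(8,7) S=195.4408 payoff=0.0000 vs cont=0.0000 → 0.0000 [wait]  node(8,8) S=286.3649 payoff=0.0000 vs cont=0.0000 → 0.0000 [wait]  ⇒ S*(8)=42.4030
t_7: node(7,0) S=16.3168 payoff=53.3932 vs cont=52.4108 → 53.3932 [stop]  node(7,1) S=23.9078 payoff=45.8022 vs cont=44.8925 → 45.8022 [stop]  node(7,2) S=35.0303 payoff=34.6797 vs cont=33.8765 → 34.6797 [stop]  node(7,3) S=51.3274 payoff=18.3826 vs cont=18.6602 → 18.6602 [wait]  node(7,4) S=75.2062 payoff=0.0000 vs cont=4.9914 → 4.9914 [wait]  node(7,5) S=110.1941 payoff=0.0000 vs cont=0.0000 → 0.0000 [wait]  node(7,6) S=161.4592 payoff=0.0000 vs cont=0.0000 → 0.0000 [wait]  node(7,7) S=236.5743 payoff=0.0000 vs cont=0.0000 → 0.0000 [wait]  ⇒ S*(7)=35.0303
t_6: node(6,0) S=19.7509 payoff=49.9591 vs cont=49.0096 → 49.9591 [stop]  node(6,1) S=28.9396 payoff=40.7704 vs cont=39.9090 → 40.7704 [stop]  node(6,2) S=42.4030 payoff=27.3070 vs cont=26.7029 → 27.3070 [stop]  node(6,3) S=62.1300 payoff=7.5800 vs cont=12.0325 → 12.0325 [wait]  node(6,4) S=91.0345 payoff=0.0000 vs cont=2.6009 → 2.6009 [wait]  node(6,5) S=133.3861 payoff=0.0000 vs cont=0.0000 → 0.0000 [wait]  node(6,6) S=195.4408 payoff=0.0000 vs cont=0.0000 → 0.0000 [wait]  ⇒ S*(6)=42.4030
t_5: node(5,0) S=23.9078 payoff=45.8022 vs cont=44.8925 → 45.8022 [stop]  node(5,1) S=35.0303 payoff=34.6797 vs cont=33.8765 → 34.6797 [stop]  node(5,2) S=51.3274 payoff=18.3826 vs cont=19.7952 → 19.7952 [wait]  node(5,3) S=75.2062 payoff=0.0000 vs cont=7.4731 → 7.4731 [wait]  node(5,4) S=110.1941 payoff=0.0000 vs cont=1.3553 → 1.3553 [wait]  node(5,5) S=161.4592 payoff=0.0000 vs cont=0.0000 → 0.0000 [wait]  ⇒ S*(5)=35.0303
t_4: node(4,0) S=28.9396 payoff=40.7704 vs cont=39.9090 → 40.7704 [stop]  node(4,1) S=42.4030 payoff=27.3070 vs cont=27.2279 → 27.3070 [stop]  node(4,2) S=62.1300 payoff=7.5800 vs cont=13.7719 → 13.7719 [wait]  node(4,3) S=91.0345 payoff=0.0000 vs cont=4.5210 → 4.5210 [wait]  node(4,4) S=133.3861 payoff=0.0000 vs cont=0.7062 → 0.7062 [wait]  ⇒ S*(4)=42.4030
t_3: node(3,0) S=35.0303 payoff=34.6797 vs cont=33.8765 → 34.6797 [stop]  node(3,1) S=51.3274 payoff=18.3826 vs cont=20.5999 → 20.5999 [wait]  node(3,2) S=75.2062 payoff=0.0000 vs cont=9.2677 → 9.2677 [wait]  node(3,3) S=110.1941 payoff=0.0000 vs cont=2.6825 → 2.6825 [wait]  ⇒ S*(3)=35.0303
t_2: node(2,0) S=42.4030 payoff=27.3070 vs cont=27.6001 → 27.6001 [wait]  node(2,1) S=62.1300 payoff=7.5800 vs cont=15.0213 → 15.0213 [wait]  node(2,2) S=91.0345 payoff=0.0000 vs cont=6.0701 → 6.0701 [wait]  ⇒ S*(2)=-
t_1: node(1,0) S=51.3274 payoff=18.3826 vs cont=21.3306 → 21.3306 [wait]  node(1,1) S=75.2062 payoff=0.0000 vs cont=10.6353 → 10.6353 [wait]  ⇒ S*(1)=-
t_0: node(0,0) S=62.1300 payoff=7.5800 vs cont=16.0347 → 16.0347 [wait]  ⇒ S*(0)=-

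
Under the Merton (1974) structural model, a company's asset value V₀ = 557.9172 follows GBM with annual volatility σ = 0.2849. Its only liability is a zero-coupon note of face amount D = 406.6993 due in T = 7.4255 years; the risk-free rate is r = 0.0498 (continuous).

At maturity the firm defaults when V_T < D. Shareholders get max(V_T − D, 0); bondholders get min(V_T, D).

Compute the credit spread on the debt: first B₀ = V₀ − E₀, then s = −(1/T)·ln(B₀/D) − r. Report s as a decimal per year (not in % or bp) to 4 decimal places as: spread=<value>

Apply the equity-as-call identities (strike 406.6993, horizon 7.4255 years):
d₁ = [ln(V₀/D) + (r + σ²/2)T] / (σ√T)
   = [ln(557.9172/406.6993) + (0.0498 + 0.5·0.2849²)·7.4255] / (0.2849·√7.4255)
   = [0.316136 + 0.671146] / 0.776346 = 1.271705
d₂ = d₁ − σ√T = 1.271705 − 0.776346 = 0.495359
N(d₁) = 0.898261,  N(d₂) = 0.689827,  e^(−rT) = 0.690879
E₀ = V₀·N(d₁) − D·e^(−rT)·N(d₂)
   = 557.9172·0.898261 − 406.6993·0.690879·0.689827 = 307.327648
B₀ = V₀ − E₀ = 557.9172 − 307.327648 = 250.589552
spread = −(1/T)·ln(B₀/D) − r = −(1/7.4255)·ln(250.589552/406.6993) − 0.0498 = 0.01541551

spread=0.0154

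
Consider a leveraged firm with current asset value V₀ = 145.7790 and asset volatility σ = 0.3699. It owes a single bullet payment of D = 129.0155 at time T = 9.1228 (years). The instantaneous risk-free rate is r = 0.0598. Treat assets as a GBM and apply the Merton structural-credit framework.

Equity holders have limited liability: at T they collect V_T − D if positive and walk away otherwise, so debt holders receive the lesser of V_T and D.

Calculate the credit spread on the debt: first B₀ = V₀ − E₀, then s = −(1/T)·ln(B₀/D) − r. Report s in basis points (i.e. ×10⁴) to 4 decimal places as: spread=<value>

Apply the equity-as-call identities (strike 129.0155, horizon 9.1228 years):
d₁ = [ln(V₀/D) + (r + σ²/2)T] / (σ√T)
   = [ln(145.7790/129.0155) + (0.0598 + 0.5·0.3699²)·9.1228] / (0.3699·√9.1228)
   = [0.122159 + 1.169662] / 1.117245 = 1.156256
d₂ = d₁ − σ√T = 1.156256 − 1.117245 = 0.039011
N(d₁) = 0.876212,  N(d₂) = 0.515559,  e^(−rT) = 0.579527
E₀ = V₀·N(d₁) − D·e^(−rT)·N(d₂)
   = 145.7790·0.876212 − 129.0155·0.579527·0.515559 = 89.185979
B₀ = V₀ − E₀ = 145.7790 − 89.185979 = 56.593021
spread = −(1/T)·ln(B₀/D) − r = −(1/9.1228)·ln(56.593021/129.0155) − 0.0598 = 0.03052828
in basis points: 0.03052828 × 10⁴ = 305.2828 bp

spread=305.2828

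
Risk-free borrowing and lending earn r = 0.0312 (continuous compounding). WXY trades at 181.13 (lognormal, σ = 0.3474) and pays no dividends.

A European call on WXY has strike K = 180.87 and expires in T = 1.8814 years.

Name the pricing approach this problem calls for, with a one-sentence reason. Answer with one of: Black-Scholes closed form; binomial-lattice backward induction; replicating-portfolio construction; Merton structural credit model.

Key observation: the instrument is a plain European call (strike 180.87) on a lognormal asset; the exact continuous-time formula applies directly.

framework: Black-Scholes closed form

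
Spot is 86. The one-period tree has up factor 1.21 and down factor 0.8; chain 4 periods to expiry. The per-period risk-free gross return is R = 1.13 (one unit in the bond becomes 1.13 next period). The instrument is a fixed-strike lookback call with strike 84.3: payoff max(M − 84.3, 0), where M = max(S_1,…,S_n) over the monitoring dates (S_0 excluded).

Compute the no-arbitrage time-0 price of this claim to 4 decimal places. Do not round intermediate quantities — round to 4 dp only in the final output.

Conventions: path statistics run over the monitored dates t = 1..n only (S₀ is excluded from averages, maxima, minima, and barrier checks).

Under the martingale measure an up-move has probability p* = 0.8049; value the claim as the probability-weighted average of per-path payoffs, discounted 4 periods at R = 1.13.
Enumerate all 2^4 = 16 price paths (U = up ×1.21, D = down ×0.8); each path with k up-moves has probability p*^k·(1−p*)^(4−k).
DDDD: M=68.8000, payoff=0.0000, prob=0.001450
UDDD: M=104.0600, payoff=19.7600, prob=0.005979
DUDD: M=83.2480, payoff=0.0000, prob=0.005979
UUDD: M=125.9126, payoff=41.6126, prob=0.024665
DDUD: M=68.8000, payoff=0.0000, prob=0.005979
UDUD: M=104.0600, payoff=19.7600, prob=0.024665
DUUD: M=100.7301, payoff=16.4301, prob=0.024665
UUUD: M=152.3542, payoff=68.0542, prob=0.101741
DDDU: M=68.8000, payoff=0.0000, prob=0.005979
UDDU: M=104.0600, payoff=19.7600, prob=0.024665
DUDU: M=83.2480, payoff=0.0000, prob=0.024665
UUDU: M=125.9126, payoff=41.6126, prob=0.101741
DDUU: M=80.5841, payoff=0.0000, prob=0.024665
UDUU: M=121.8834, payoff=37.5834, prob=0.101741
DUUU: M=121.8834, payoff=37.5834, prob=0.101741
UUUU: M=184.3486, payoff=100.0486, prob=0.419682
Price = Σ prob·payoff / R^4 = 63.318273 / 1.630474 = 38.8343

price = 38.8343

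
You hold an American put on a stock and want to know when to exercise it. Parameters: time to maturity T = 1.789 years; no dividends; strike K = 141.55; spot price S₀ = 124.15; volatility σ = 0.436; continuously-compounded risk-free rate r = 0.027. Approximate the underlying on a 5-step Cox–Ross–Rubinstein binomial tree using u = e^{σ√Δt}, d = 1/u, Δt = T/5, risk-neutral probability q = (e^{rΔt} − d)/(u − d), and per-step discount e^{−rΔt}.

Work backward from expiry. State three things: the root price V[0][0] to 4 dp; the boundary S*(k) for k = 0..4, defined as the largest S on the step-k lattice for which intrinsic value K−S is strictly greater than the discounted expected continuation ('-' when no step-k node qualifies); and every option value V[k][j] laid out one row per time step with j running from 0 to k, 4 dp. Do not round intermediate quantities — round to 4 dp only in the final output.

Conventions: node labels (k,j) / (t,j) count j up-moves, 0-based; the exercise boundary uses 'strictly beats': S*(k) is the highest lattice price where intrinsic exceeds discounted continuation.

price = 36.8767
boundary = - - 73.6918 56.7748 73.6918
tree:
36.8767
51.0761 20.5593
67.8582 31.9513 7.2751
84.7752 47.8818 13.4430 0.0000
97.8087 67.8582 24.8403 0.0000 0.0000
107.8502 84.7752 45.9004 0.0000 0.0000 0.0000

Δt=0.35780  u=1.29797  d=0.77044  q=0.45357  discount=0.99039
step 5 (expiry): payoffs max(K−S,0) = 107.8502 84.7752 45.9004 0.0000 0.0000 0.0000
step 4: (k=4,j=0): S=43.7413, K−S=97.8087, hold=96.4478 ⇒ V=97.8087 exercise | (k=4,j=1): S=73.6918, K−S=67.8582, hold=66.4973 ⇒ V=67.8582 exercise | (k=4,j=2): S=124.1500, K−S=17.4000, hold=24.8403 ⇒ V=24.8403 continue | (k=4,j=3): S=209.1579, K−S=0.0000, hold=0.0000 ⇒ V=0.0000 continue | (k=4,j=4): S=352.3723, K−S=0.0000, hold=0.0000 ⇒ V=0.0000 continue  boundary S*=73.6918
step 3: (k=3,j=0): S=56.7748, K−S=84.7752, hold=83.4143 ⇒ V=84.7752 exercise | (k=3,j=1): S=95.6496, K−S=45.9004, hold=47.8818 ⇒ V=47.8818 continue | (k=3,j=2): S=161.1426, K−S=0.0000, hold=13.4430 ⇒ V=13.4430 continue | (k=3,j=3): S=271.4801, K−S=0.0000, hold=0.0000 ⇒ V=0.0000 continue  boundary S*=56.7748
step 2: (k=2,j=0): S=73.6918, K−S=67.8582, hold=67.3874 ⇒ V=67.8582 exercise | (k=2,j=1): S=124.1500, K−S=17.4000, hold=31.9513 ⇒ V=31.9513 continue | (k=2,j=2): S=209.1579, K−S=0.0000, hold=7.2751 ⇒ V=7.2751 continue  boundary S*=73.6918
step 1: (k=1,j=0): S=95.6496, K−S=45.9004, hold=51.0761 ⇒ V=51.0761 continue | (k=1,j=1): S=161.1426, K−S=0.0000, hold=20.5593 ⇒ V=20.5593 continue  boundary S*=-
step 0: (k=0,j=0): S=124.1500, K−S=17.4000, hold=36.8767 ⇒ V=36.8767 continue  boundary S*=-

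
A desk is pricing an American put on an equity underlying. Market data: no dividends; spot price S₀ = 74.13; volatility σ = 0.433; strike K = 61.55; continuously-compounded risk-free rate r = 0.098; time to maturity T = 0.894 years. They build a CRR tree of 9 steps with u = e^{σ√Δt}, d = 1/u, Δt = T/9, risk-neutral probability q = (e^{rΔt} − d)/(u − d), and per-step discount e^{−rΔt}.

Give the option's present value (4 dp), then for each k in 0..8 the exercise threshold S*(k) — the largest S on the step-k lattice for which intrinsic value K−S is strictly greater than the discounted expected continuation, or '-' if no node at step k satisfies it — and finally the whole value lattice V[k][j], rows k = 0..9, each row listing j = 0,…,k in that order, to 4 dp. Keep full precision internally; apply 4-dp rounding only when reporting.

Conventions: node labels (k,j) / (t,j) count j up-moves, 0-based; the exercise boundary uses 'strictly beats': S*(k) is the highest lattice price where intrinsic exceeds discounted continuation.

params: Δt=0.09933 u=1.14622 d=0.87243 q=0.50166 e^(-rΔt)=0.99031
t_9 payoffs: 39.8439 33.0320 24.0825 12.3245 0.0000 0.0000 0.0000 0.0000 0.0000 0.0000
t_8: node(8,0) S=24.8800 payoff=36.6700 vs cont=36.0737 → 36.6700 [stop]  node(8,1) S=32.6879 payoff=28.8621 vs cont=28.2659 → 28.8621 [stop]  node(8,2) S=42.9460 payoff=18.6040 vs cont=18.0078 → 18.6040 [stop]  node(8,3) S=56.4233 payoff=5.1267 vs cont=6.0822 → 6.0822 [wait]  node(8,4) S=74.1300 payoff=0.0000 vs cont=0.0000 → 0.0000 [wait]  node(8,5) S=97.3935 payoff=0.0000 vs cont=0.0000 → 0.0000 [wait]  node(8,6) S=127.9575 payoff=0.0000 vs cont=0.0000 → 0.0000 [wait]  node(8,7) S=168.1131 payoff=0.0000 vs cont=0.0000 → 0.0000 [wait]  node(8,8) S=220.8703 payoff=0.0000 vs cont=0.0000 → 0.0000 [wait]  ⇒ S*(8)=42.9460
t_7: node(7,0) S=28.5180 payoff=33.0320 vs cont=32.4358 → 33.0320 [stop]  node(7,1) S=37.4675 payoff=24.0825 vs cont=23.4863 → 24.0825 [stop]  node(7,2) S=49.2255 payoff=12.3245 vs cont=12.2029 → 12.3245 [stop]  node(7,3) S=64.6735 payoff=0.0000 vs cont=3.0016 → 3.0016 [wait]  node(7,4) S=84.9693 payoff=0.0000 vs cont=0.0000 → 0.0000 [wait]  node(7,5) S=111.6343 payoff=0.0000 vs cont=0.0000 → 0.0000 [wait]  node(7,6) S=146.6674 payoff=0.0000 vs cont=0.0000 → 0.0000 [wait]  node(7,7) S=192.6946 payoff=0.0000 vs cont=0.0000 → 0.0000 [wait]  ⇒ S*(7)=49.2255
t_6: node(6,0) S=32.6879 payoff=28.8621 vs cont=28.2659 → 28.8621 [stop]  node(6,1) S=42.9460 payoff=18.6040 vs cont=18.0078 → 18.6040 [stop]  node(6,2) S=56.4233 payoff=5.1267 vs cont=7.5735 → 7.5735 [wait]  node(6,3) S=74.1300 payoff=0.0000 vs cont=1.4813 → 1.4813 [wait]  node(6,4) S=97.3935 payoff=0.0000 vs cont=0.0000 → 0.0000 [wait]  node(6,5) S=127.9575 payoff=0.0000 vs cont=0.0000 → 0.0000 [wait]  node(6,6) S=168.1131 payoff=0.0000 vs cont=0.0000 → 0.0000 [wait]  ⇒ S*(6)=42.9460
t_5: node(5,0) S=37.4675 payoff=24.0825 vs cont=23.4863 → 24.0825 [stop]  node(5,1) S=49.2255 payoff=12.3245 vs cont=12.9438 → 12.9438 [wait]  node(5,2) S=64.6735 payoff=0.0000 vs cont=4.4735 → 4.4735 [wait]  node(5,3) S=84.9693 payoff=0.0000 vs cont=0.7310 → 0.7310 [wait]  node(5,4) S=111.6343 payoff=0.0000 vs cont=0.0000 → 0.0000 [wait]  node(5,5) S=146.6674 payoff=0.0000 vs cont=0.0000 → 0.0000 [wait]  ⇒ S*(5)=37.4675
t_4: node(4,0) S=42.9460 payoff=18.6040 vs cont=18.3154 → 18.6040 [stop]  node(4,1) S=56.4233 payoff=5.1267 vs cont=8.6103 → 8.6103 [wait]  node(4,2) S=74.1300 payoff=0.0000 vs cont=2.5709 → 2.5709 [wait]  node(4,3) S=97.3935 payoff=0.0000 vs cont=0.3608 → 0.3608 [wait]  node(4,4) S=127.9575 payoff=0.0000 vs cont=0.0000 → 0.0000 [wait]  ⇒ S*(4)=42.9460
t_3: node(3,0) S=49.2255 payoff=12.3245 vs cont=13.4589 → 13.4589 [wait]  node(3,1) S=64.6735 payoff=0.0000 vs cont=5.5265 → 5.5265 [wait]  node(3,2) S=84.9693 payoff=0.0000 vs cont=1.4480 → 1.4480 [wait]  node(3,3) S=111.6343 payoff=0.0000 vs cont=0.1780 → 0.1780 [wait]  ⇒ S*(3)=-
t_2: node(2,0) S=56.4233 payoff=5.1267 vs cont=9.3876 → 9.3876 [wait]  node(2,1) S=74.1300 payoff=0.0000 vs cont=3.4467 → 3.4467 [wait]  node(2,2) S=97.3935 payoff=0.0000 vs cont=0.8030 → 0.8030 [wait]  ⇒ S*(2)=-
t_1: node(1,0) S=64.6735 payoff=0.0000 vs cont=6.3452 → 6.3452 [wait]  node(1,1) S=84.9693 payoff=0.0000 vs cont=2.0999 → 2.0999 [wait]  ⇒ S*(1)=-
t_0: node(0,0) S=74.1300 payoff=0.0000 vs cont=4.1747 → 4.1747 [wait]  ⇒ S*(0)=-

price = 4.1747
boundary = - - - - 42.9460 37.4675 42.9460 49.2255 42.9460
tree:
4.1747
6.3452 2.0999
9.3876 3.4467 0.8030
13.4589 5.5265 1.4480 0.1780
18.6040 8.6103 2.5709 0.3608 0.0000
24.0825 12.9438 4.4735 0.7310 0.0000 0.0000
28.8621 18.6040 7.5735 1.4813 0.0000 0.0000 0.0000
33.0320 24.0825 12.3245 3.0016 0.0000 0.0000 0.0000 0.0000
36.6700 28.8621 18.6040 6.0822 0.0000 0.0000 0.0000 0.0000 0.0000
39.8439 33.0320 24.0825 12.3245 0.0000 0.0000 0.0000 0.0000 0.0000 0.0000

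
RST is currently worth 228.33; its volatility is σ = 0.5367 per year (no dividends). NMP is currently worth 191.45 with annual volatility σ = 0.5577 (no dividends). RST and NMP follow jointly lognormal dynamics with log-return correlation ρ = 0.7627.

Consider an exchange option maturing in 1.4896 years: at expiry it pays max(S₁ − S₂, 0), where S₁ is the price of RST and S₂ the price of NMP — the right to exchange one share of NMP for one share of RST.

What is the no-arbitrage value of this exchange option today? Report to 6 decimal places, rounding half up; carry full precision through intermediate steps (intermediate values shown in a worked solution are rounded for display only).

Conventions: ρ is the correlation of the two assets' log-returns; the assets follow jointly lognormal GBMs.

exchange price = 59.384115

σ_eff = √(σ₁² + σ₂² − 2ρσ₁σ₂) = √(0.5367² + 0.5577² − 2·0.7627·0.5367·0.5577) = 0.377488
d₁ = (ln(S₁/S₂) + (q₂ − q₁ + σ_eff²/2)T) / (σ_eff√T) = (ln(228.33/191.45) + (0.0 − 0.0 + 0.071249)·1.4896) / 0.460721 = 0.612729
d₂ = d₁ − σ_eff√T = 0.612729 − 0.460721 = 0.152008
N(d₁) = 0.729972,  N(d₂) = 0.560410
V = S₁·e^{−q₁T}·N(d₁) − S₂·e^{−q₂T}·N(d₂) = 166.674574 − 107.290460 = 59.384115
Key observation: no risk-free rate is needed — with the second asset as numeraire the exchange option is a call on the ratio S₁/S₂, and r cancels out of the value.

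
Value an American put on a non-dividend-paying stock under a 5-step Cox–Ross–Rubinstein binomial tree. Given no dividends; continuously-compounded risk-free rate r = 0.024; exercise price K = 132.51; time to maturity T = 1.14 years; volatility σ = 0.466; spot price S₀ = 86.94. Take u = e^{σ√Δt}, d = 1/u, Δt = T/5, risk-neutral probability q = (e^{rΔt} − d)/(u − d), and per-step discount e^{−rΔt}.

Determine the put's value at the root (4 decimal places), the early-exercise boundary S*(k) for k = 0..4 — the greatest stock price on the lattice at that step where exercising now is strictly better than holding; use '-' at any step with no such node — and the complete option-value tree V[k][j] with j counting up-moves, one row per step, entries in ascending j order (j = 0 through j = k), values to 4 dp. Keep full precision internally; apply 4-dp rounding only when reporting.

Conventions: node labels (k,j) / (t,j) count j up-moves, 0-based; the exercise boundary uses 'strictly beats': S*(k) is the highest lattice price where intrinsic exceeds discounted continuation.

price = 49.9466
boundary = - - 55.7119 69.5959 86.9400
tree:
49.9466
63.2207 34.7634
76.7981 47.8366 19.6370
87.9123 62.9141 30.4840 6.9756
96.8093 76.7981 45.5700 12.9129 0.0000
103.9314 87.9123 62.9141 23.9036 0.0000 0.0000

params: Δt=0.22800 u=1.24921 d=0.80051 q=0.45683 e^(-rΔt)=0.99454
t_5 payoffs: 103.9314 87.9123 62.9141 23.9036 0.0000 0.0000
t_4: node(4,0) S=35.7007 payoff=96.8093 vs cont=96.0862 → 96.8093 [stop]  node(4,1) S=55.7119 payoff=76.7981 vs cont=76.0750 → 76.7981 [stop]  node(4,2) S=86.9400 payoff=45.5700 vs cont=44.8469 → 45.5700 [stop]  node(4,3) S=135.6723 payoff=0.0000 vs cont=12.9129 → 12.9129 [wait]  node(4,4) S=211.7203 payoff=0.0000 vs cont=0.0000 → 0.0000 [wait]  ⇒ S*(4)=86.9400
t_3: node(3,0) S=44.5977 payoff=87.9123 vs cont=87.1892 → 87.9123 [stop]  node(3,1) S=69.5959 payoff=62.9141 vs cont=62.1909 → 62.9141 [stop]  node(3,2) S=108.6064 payoff=23.9036 vs cont=30.4840 → 30.4840 [wait]  node(3,3) S=169.4832 payoff=0.0000 vs cont=6.9756 → 6.9756 [wait]  ⇒ S*(3)=69.5959
t_2: node(2,0) S=55.7119 payoff=76.7981 vs cont=76.0750 → 76.7981 [stop]  node(2,1) S=86.9400 payoff=45.5700 vs cont=47.8366 → 47.8366 [wait]  node(2,2) S=135.6723 payoff=0.0000 vs cont=19.6370 → 19.6370 [wait]  ⇒ S*(2)=55.7119
t_1: node(1,0) S=69.5959 payoff=62.9141 vs cont=63.2207 → 63.2207 [wait]  node(1,1) S=108.6064 payoff=23.9036 vs cont=34.7634 → 34.7634 [wait]  ⇒ S*(1)=-
t_0: node(0,0) S=86.9400 payoff=45.5700 vs cont=49.9466 → 49.9466 [wait]  ⇒ S*(0)=-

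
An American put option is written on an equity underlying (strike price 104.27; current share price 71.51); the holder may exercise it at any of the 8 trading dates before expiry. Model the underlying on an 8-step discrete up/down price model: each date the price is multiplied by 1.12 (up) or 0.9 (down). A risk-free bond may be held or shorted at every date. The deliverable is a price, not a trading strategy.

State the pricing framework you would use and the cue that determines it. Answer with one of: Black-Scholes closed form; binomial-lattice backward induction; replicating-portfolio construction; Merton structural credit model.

Key observation: early exercise of the strike-104.27 put must be checked at each of the 8 dates (spot 71.51), which forces a node-by-node comparison of intrinsic and continuation value backward from expiry.

framework: binomial-lattice backward induction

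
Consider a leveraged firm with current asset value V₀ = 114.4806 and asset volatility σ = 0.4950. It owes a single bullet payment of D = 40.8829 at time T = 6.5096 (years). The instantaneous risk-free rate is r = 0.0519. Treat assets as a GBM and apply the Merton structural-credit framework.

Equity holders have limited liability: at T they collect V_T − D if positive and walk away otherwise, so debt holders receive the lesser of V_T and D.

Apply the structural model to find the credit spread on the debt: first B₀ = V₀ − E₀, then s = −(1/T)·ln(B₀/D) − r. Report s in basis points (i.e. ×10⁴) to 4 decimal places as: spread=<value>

spread=260.7799

Equity is a call on the firm's assets struck at D = 40.8829:
d₁ = [ln(V₀/D) + (r + σ²/2)T] / (σ√T)
   = [ln(114.4806/40.8829) + (0.0519 + 0.5·0.4950²)·6.5096] / (0.4950·√6.5096)
   = [1.029693 + 1.135356] / 1.262939 = 1.714294
d₂ = d₁ − σ√T = 1.714294 − 1.262939 = 0.451355
N(d₁) = 0.956763,  N(d₂) = 0.674133,  e^(−rT) = 0.713304
E₀ = V₀·N(d₁) − D·e^(−rT)·N(d₂)
   = 114.4806·0.956763 − 40.8829·0.713304·0.674133 = 89.871744
B₀ = V₀ − E₀ = 114.4806 − 89.871744 = 24.608856
spread = −(1/T)·ln(B₀/D) − r = −(1/6.5096)·ln(24.608856/40.8829) − 0.0519 = 0.02607799
in basis points: 0.02607799 × 10⁴ = 260.7799 bp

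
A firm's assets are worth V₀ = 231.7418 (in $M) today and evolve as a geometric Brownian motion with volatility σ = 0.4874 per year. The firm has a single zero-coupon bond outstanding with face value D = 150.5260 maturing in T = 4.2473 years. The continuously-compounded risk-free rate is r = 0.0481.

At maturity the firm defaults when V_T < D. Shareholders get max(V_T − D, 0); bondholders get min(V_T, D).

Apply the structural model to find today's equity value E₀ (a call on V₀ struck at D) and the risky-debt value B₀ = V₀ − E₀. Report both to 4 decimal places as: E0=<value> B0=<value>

With assets at 231.7418 and a single debt payment of 150.5260 at 4.2473 years:
d₁ = [ln(V₀/D) + (r + σ²/2)T] / (σ√T)
   = [ln(231.7418/150.5260) + (0.0481 + 0.5·0.4874²)·4.2473] / (0.4874·√4.2473)
   = [0.431488 + 0.708787] / 1.004482 = 1.135187
d₂ = d₁ − σ√T = 1.135187 − 1.004482 = 0.130706
N(d₁) = 0.871852,  N(d₂) = 0.551996,  e^(−rT) = 0.815222
E₀ = V₀·N(d₁) − D·e^(−rT)·N(d₂)
   = 231.7418·0.871852 − 150.5260·0.815222·0.551996 = 134.307891
B₀ = V₀ − E₀ = 231.7418 − 134.307891 = 97.433909

E0=134.3079 B0=97.4339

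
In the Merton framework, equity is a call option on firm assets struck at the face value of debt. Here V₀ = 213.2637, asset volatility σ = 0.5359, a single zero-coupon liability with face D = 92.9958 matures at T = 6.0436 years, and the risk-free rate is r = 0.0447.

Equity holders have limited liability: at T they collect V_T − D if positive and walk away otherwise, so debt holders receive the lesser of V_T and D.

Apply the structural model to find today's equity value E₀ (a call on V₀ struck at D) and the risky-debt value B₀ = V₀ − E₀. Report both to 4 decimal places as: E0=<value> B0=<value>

With assets at 213.2637 and a single debt payment of 92.9958 at 6.0436 years:
d₁ = [ln(V₀/D) + (r + σ²/2)T] / (σ√T)
   = [ln(213.2637/92.9958) + (0.0447 + 0.5·0.5359²)·6.0436] / (0.5359·√6.0436)
   = [0.829975 + 1.137976] / 1.317442 = 1.493766
d₂ = d₁ − σ√T = 1.493766 − 1.317442 = 0.176324
N(d₁) = 0.932382,  N(d₂) = 0.569980,  e^(−rT) = 0.763266
E₀ = V₀·N(d₁) − D·e^(−rT)·N(d₂)
   = 213.2637·0.932382 − 92.9958·0.763266·0.569980 = 158.385665
B₀ = V₀ − E₀ = 213.2637 − 158.385665 = 54.878035

E0=158.3857 B0=54.8780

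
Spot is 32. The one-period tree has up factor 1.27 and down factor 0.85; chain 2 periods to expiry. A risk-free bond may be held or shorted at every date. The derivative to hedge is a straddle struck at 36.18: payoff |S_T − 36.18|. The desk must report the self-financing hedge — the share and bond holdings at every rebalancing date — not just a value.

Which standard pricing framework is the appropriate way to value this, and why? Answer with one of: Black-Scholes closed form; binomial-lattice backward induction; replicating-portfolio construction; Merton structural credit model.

Key observation: the deliverable is the dynamic trading strategy on the 2-step tree (spot 32, moves 1.27 and 0.85), so the valuation must go through the node-by-node replicating-portfolio solve.

framework: replicating-portfolio construction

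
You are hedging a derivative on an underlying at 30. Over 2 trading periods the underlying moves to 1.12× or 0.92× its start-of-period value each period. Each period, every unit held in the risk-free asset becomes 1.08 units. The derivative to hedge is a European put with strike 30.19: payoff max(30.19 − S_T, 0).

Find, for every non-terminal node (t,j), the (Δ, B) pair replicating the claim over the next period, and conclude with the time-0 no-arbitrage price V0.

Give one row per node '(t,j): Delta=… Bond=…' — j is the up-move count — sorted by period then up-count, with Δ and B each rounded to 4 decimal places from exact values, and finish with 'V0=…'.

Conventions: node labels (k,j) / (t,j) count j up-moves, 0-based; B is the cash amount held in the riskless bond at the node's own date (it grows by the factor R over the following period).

(0,0): Delta=-0.1481 Bond=4.6071
(1,0): Delta=-0.8692 Bond=24.8785
(1,1): Delta=0.0000 Bond=0.0000
V0=0.1645

No-arbitrage ⇒ martingale measure with p* = (R−d)/(u−d) = 0.8000.
At maturity the claim pays: V(2,0)=4.7980, V(2,1)=0.0000, V(2,2)=0.0000
  t=1,j=0: stock 27.6000 → up 30.9120 (V=0.0000), down 25.3920 (V=4.7980). Price 0.8885; hedge Δ=-0.8692, bond B=24.8785.
  t=1,j=1: stock 33.6000 → up 37.6320 (V=0.0000), down 30.9120 (V=0.0000). Price 0.0000; hedge Δ=0.0000, bond B=0.0000.
  t=0,j=0: stock 30.0000 → up 33.6000 (V=0.0000), down 27.6000 (V=0.8885). Price 0.1645; hedge Δ=-0.1481, bond B=4.6071.
Check: Δ(0,0)·S0 + B(0,0) = 0.1645 = V0.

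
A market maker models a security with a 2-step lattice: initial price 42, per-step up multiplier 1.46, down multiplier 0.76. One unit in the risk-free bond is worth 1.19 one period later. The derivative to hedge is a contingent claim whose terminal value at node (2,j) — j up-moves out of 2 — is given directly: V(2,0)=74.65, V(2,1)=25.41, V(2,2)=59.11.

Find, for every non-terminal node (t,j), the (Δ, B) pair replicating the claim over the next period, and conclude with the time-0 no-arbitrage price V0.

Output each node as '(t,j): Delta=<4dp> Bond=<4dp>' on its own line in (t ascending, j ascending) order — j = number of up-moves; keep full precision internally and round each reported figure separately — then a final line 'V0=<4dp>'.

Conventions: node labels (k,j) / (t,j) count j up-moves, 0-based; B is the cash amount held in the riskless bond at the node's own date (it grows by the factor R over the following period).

(0,0): Delta=0.0488 Bond=30.0454
(1,0): Delta=-2.2037 Bond=107.6559
(1,1): Delta=0.7851 Bond=-9.3938
V0=32.0968

No-arbitrage ⇒ martingale measure with p* = (R−d)/(u−d) = 0.6143.
Payoffs at expiry: V(2,0)=74.6500, V(2,1)=25.4100, V(2,2)=59.1100
  t=1,j=0: stock 31.9200 → up 46.6032 (V=25.4100), down 24.2592 (V=74.6500). Price 37.3131; hedge Δ=-2.2037, bond B=107.6559.
  t=1,j=1: stock 61.3200 → up 89.5272 (V=59.1100), down 46.6032 (V=25.4100). Price 38.7491; hedge Δ=0.7851, bond B=-9.3938.
  t=0,j=0: stock 42.0000 → up 61.3200 (V=38.7491), down 31.9200 (V=37.3131). Price 32.0968; hedge Δ=0.0488, bond B=30.0454.
Verification: the root portfolio costs Δ(0,0)·S0 + B(0,0) = 32.0968, matching V0.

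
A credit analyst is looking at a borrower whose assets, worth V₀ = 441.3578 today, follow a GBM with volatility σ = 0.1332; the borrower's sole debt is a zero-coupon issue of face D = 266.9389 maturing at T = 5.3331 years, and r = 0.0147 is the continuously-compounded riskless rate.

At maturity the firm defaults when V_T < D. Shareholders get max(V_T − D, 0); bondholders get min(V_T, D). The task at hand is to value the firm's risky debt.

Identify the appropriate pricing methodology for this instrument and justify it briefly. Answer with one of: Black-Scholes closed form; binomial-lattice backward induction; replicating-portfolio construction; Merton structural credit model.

framework: Merton structural credit model

Key observation: the question is about default risk generated by asset-value dynamics against a debt face of 266.9389 — the structural framework prices exactly that.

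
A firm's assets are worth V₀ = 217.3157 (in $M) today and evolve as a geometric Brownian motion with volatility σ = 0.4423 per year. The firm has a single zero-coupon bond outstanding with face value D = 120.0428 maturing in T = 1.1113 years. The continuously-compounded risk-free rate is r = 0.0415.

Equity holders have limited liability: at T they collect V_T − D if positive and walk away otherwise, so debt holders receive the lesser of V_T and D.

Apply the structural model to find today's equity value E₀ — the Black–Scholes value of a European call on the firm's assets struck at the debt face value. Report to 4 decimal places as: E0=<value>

With assets at 217.3157 and a single debt payment of 120.0428 at 1.1113 years:
d₁ = [ln(V₀/D) + (r + σ²/2)T] / (σ√T)
   = [ln(217.3157/120.0428) + (0.0415 + 0.5·0.4423²)·1.1113] / (0.4423·√1.1113)
   = [0.593503 + 0.154820] / 0.466265 = 1.604932
d₂ = d₁ − σ√T = 1.604932 − 0.466265 = 1.138667
N(d₁) = 0.945746,  N(d₂) = 0.872579,  e^(−rT) = 0.954928
E₀ = V₀·N(d₁) − D·e^(−rT)·N(d₂)
   = 217.3157·0.945746 − 120.0428·0.954928·0.872579 = 105.499653

E0=105.4997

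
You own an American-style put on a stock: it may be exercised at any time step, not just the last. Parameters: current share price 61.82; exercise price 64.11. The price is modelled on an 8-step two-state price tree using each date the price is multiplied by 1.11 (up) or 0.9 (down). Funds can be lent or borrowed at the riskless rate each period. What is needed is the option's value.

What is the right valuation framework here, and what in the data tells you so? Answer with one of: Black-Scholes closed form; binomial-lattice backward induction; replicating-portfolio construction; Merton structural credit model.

Key observation: the exercise right at every one of the 8 steps is what matters: each node needs max(64.11 − S, continuation), which only the stepwise tree valuation starting from spot 61.82 delivers.

framework: binomial-lattice backward induction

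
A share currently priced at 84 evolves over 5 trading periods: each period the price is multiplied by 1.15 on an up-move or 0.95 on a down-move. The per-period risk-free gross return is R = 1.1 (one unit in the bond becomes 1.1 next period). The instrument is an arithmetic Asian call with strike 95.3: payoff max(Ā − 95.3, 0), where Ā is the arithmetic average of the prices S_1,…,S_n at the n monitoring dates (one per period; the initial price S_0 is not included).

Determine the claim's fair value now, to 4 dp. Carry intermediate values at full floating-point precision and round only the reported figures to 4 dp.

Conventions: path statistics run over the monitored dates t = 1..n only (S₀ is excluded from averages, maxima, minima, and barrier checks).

price = 11.3729

With p* = (R−d)/(u−d) = 0.7500, sum probability × payoff across the paths and divide by R^5.
Enumerate all 2^5 = 32 price paths (U = up ×1.15, D = down ×0.95); each path with k up-moves has probability p*^k·(1−p*)^(5−k).
DDDDD: Ā=72.2091, payoff=0.0000, prob=0.000977
UDDDD: Ā=87.4110, payoff=0.0000, prob=0.002930
DUDDD: Ā=84.0510, payoff=0.0000, prob=0.002930
UUDDD: Ā=101.7460, payoff=6.4460, prob=0.008789
DDUDD: Ā=80.8590, payoff=0.0000, prob=0.002930
UDUDD: Ā=97.8820, payoff=2.5820, prob=0.008789
DUUDD: Ā=94.5220, payoff=0.0000, prob=0.008789
UUUDD: Ā=114.4214, payoff=19.1214, prob=0.026367
DDDUD: Ā=77.8266, payoff=0.0000, prob=0.002930
UDDUD: Ā=94.2112, payoff=0.0000, prob=0.008789
DUDUD: Ā=90.8512, payoff=0.0000, prob=0.008789
UUDUD: Ā=109.9778, payoff=14.6778, prob=0.026367
DDUUD: Ā=87.6592, payoff=0.0000, prob=0.008789
UDUUD: Ā=106.1138, payoff=10.8138, prob=0.026367
DUUUD: Ā=102.7538, payoff=7.4538, prob=0.026367
UUUUD: Ā=124.3861, payoff=29.0861, prob=0.079102
DDDDU: Ā=74.9459, payoff=0.0000, prob=0.002930
UDDDU: Ā=90.7239, payoff=0.0000, prob=0.008789
DUDDU: Ā=87.3639, payoff=0.0000, prob=0.008789
UUDDU: Ā=105.7564, payoff=10.4564, prob=0.026367
DDUDU: Ā=84.1719, payoff=0.0000, prob=0.008789
UDUDU: Ā=101.8924, payoff=6.5924, prob=0.026367
DUUDU: Ā=98.5324, payoff=3.2324, prob=0.026367
UUUDU: Ā=119.2760, payoff=23.9760, prob=0.079102
DDDUU: Ā=81.1395, payoff=0.0000, prob=0.008789
UDDUU: Ā=98.2216, payoff=2.9216, prob=0.026367
DUDUU: Ā=94.8616, payoff=0.0000, prob=0.026367
UUDUU: Ā=114.8324, payoff=19.5324, prob=0.079102
DDUUU: Ā=91.6696, payoff=0.0000, prob=0.026367
UDUUU: Ā=110.9684, payoff=15.6684, prob=0.079102
DUUUU: Ā=107.6084, payoff=12.3084, prob=0.079102
UUUUU: Ā=130.2628, payoff=34.9628, prob=0.237305
Price = Σ prob·payoff / R^5 = 18.316177 / 1.610510 = 11.3729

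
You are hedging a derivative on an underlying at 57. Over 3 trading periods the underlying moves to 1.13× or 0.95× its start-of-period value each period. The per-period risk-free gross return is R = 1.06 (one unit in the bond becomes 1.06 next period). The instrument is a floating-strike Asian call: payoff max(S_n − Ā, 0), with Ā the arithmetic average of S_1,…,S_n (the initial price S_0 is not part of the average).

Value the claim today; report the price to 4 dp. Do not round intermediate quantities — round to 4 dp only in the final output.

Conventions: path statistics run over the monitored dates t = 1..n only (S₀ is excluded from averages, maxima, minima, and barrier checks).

price = 3.5364

Under the martingale measure an up-move has probability p* = 0.6111; value the claim as the probability-weighted average of per-path payoffs, discounted 3 periods at R = 1.06.
Enumerate all 2^3 = 8 price paths (U = up ×1.13, D = down ×0.95); each path with k up-moves has probability p*^k·(1−p*)^(3−k).
DDD: Ā=51.4876, payoff=0.0000, prob=0.058813
UDD: Ā=61.2432, payoff=0.0000, prob=0.092421
DUD: Ā=57.8232, payoff=0.3069, prob=0.092421
UUD: Ā=68.7791, payoff=0.3650, prob=0.145233
DDU: Ā=54.5742, payoff=3.5558, prob=0.092421
UDU: Ā=64.9145, payoff=4.2296, prob=0.145233
DUU: Ā=61.4945, payoff=7.6496, prob=0.145233
UUU: Ā=73.1461, payoff=9.0990, prob=0.228224
Price = Σ prob·payoff / R^3 = 4.211858 / 1.191016 = 3.5364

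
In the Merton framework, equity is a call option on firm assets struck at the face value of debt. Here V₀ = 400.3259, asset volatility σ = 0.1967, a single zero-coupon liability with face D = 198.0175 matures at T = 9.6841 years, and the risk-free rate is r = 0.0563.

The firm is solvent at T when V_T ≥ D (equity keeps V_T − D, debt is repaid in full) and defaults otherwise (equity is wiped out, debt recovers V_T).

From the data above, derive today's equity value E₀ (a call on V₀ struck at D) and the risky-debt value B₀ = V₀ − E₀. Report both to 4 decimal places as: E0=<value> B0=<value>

E0=286.4939 B0=113.8320

Work the structural quantities from V₀ = 400.3259 against face 198.0175:
d₁ = [ln(V₀/D) + (r + σ²/2)T] / (σ√T)
   = [ln(400.3259/198.0175) + (0.0563 + 0.5·0.1967²)·9.6841] / (0.1967·√9.6841)
   = [0.703924 + 0.732558] / 0.612116 = 2.346746
d₂ = d₁ − σ√T = 2.346746 − 0.612116 = 1.734630
N(d₁) = 0.990531,  N(d₂) = 0.958597,  e^(−rT) = 0.579717
E₀ = V₀·N(d₁) − D·e^(−rT)·N(d₂)
   = 400.3259·0.990531 − 198.0175·0.579717·0.958597 = 286.493873
B₀ = V₀ − E₀ = 400.3259 − 286.493873 = 113.832027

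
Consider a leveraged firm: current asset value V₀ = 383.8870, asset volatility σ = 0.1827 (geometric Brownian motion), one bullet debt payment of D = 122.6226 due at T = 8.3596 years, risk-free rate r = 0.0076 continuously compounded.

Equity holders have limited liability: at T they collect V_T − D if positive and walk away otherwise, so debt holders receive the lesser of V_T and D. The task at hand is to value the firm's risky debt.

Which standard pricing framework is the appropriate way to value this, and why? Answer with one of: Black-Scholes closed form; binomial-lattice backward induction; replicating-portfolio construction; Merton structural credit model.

framework: Merton structural credit model

Key observation: with the firm-asset dynamics (V₀ = 383.8870) and a single zero-coupon liability of face 122.6226 given, debt value, spread, and default probability all derive from the option view of the balance sheet.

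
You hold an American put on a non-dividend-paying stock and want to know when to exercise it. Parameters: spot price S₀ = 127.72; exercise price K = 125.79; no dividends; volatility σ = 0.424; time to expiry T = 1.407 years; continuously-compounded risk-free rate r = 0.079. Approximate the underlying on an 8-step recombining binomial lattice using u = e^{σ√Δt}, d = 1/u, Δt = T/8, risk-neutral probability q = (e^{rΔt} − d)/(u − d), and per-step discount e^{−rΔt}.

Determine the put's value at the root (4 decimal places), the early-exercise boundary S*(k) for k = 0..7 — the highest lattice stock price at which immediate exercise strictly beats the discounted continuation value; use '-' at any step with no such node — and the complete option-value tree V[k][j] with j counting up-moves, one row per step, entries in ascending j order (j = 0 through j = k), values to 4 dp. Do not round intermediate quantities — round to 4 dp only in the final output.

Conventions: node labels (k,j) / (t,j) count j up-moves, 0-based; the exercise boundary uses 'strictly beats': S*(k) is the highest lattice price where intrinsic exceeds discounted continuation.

params: Δt=0.17588 u=1.19460 d=0.83710 q=0.49480 e^(-rΔt)=0.98620
t_8 payoffs: 94.9959 81.8444 63.0762 36.2925 0.0000 0.0000 0.0000 0.0000 0.0000
t_7: node(7,0) S=36.7867 payoff=89.0033 vs cont=87.2676 → 89.0033 [stop]  node(7,1) S=52.4975 payoff=73.2925 vs cont=71.5568 → 73.2925 [stop]  node(7,2) S=74.9181 payoff=50.8719 vs cont=49.1362 → 50.8719 [stop]  node(7,3) S=106.9141 payoff=18.8759 vs cont=18.0820 → 18.8759 [stop]  node(7,4) S=152.5748 payoff=0.0000 vs cont=0.0000 → 0.0000 [wait]  node(7,5) S=217.7363 payoff=0.0000 vs cont=0.0000 → 0.0000 [wait]  node(7,6) S=310.7269 payoff=0.0000 vs cont=0.0000 → 0.0000 [wait]  node(7,7) S=443.4318 payoff=0.0000 vs cont=0.0000 → 0.0000 [wait]  ⇒ S*(7)=106.9141
t_6: node(6,0) S=43.9456 payoff=81.8444 vs cont=80.1088 → 81.8444 [stop]  node(6,1) S=62.7138 payoff=63.0762 vs cont=61.3406 → 63.0762 [stop]  node(6,2) S=89.4975 payoff=36.2925 vs cont=34.5568 → 36.2925 [stop]  node(6,3) S=127.7200 payoff=0.0000 vs cont=9.4046 → 9.4046 [wait]  node(6,4) S=182.2665 payoff=0.0000 vs cont=0.0000 → 0.0000 [wait]  node(6,5) S=260.1087 payoff=0.0000 vs cont=0.0000 → 0.0000 [wait]  node(6,6) S=371.1956 payoff=0.0000 vs cont=0.0000 → 0.0000 [wait]  ⇒ S*(6)=89.4975
t_5: node(5,0) S=52.4975 payoff=73.2925 vs cont=71.5568 → 73.2925 [stop]  node(5,1) S=74.9181 payoff=50.8719 vs cont=49.1362 → 50.8719 [stop]  node(5,2) S=106.9141 payoff=18.8759 vs cont=22.6712 → 22.6712 [wait]  node(5,3) S=152.5748 payoff=0.0000 vs cont=4.6856 → 4.6856 [wait]  node(5,4) S=217.7363 payoff=0.0000 vs cont=0.0000 → 0.0000 [wait]  node(5,5) S=310.7269 payoff=0.0000 vs cont=0.0000 → 0.0000 [wait]  ⇒ S*(5)=74.9181
t_4: node(4,0) S=62.7138 payoff=63.0762 vs cont=61.3406 → 63.0762 [stop]  node(4,1) S=89.4975 payoff=36.2925 vs cont=36.4088 → 36.4088 [wait]  node(4,2) S=127.7200 payoff=0.0000 vs cont=13.5820 → 13.5820 [wait]  node(4,3) S=182.2665 payoff=0.0000 vs cont=2.3345 → 2.3345 [wait]  node(4,4) S=260.1087 payoff=0.0000 vs cont=0.0000 → 0.0000 [wait]  ⇒ S*(4)=62.7138
t_3: node(3,0) S=74.9181 payoff=50.8719 vs cont=49.1930 → 50.8719 [stop]  node(3,1) S=106.9141 payoff=18.8759 vs cont=24.7676 → 24.7676 [wait]  node(3,2) S=152.5748 payoff=0.0000 vs cont=7.9061 → 7.9061 [wait]  node(3,3) S=217.7363 payoff=0.0000 vs cont=1.1631 → 1.1631 [wait]  ⇒ S*(3)=74.9181
t_2: node(2,0) S=89.4975 payoff=36.2925 vs cont=37.4318 → 37.4318 [wait]  node(2,1) S=127.7200 payoff=0.0000 vs cont=16.1979 → 16.1979 [wait]  node(2,2) S=182.2665 payoff=0.0000 vs cont=4.5067 → 4.5067 [wait]  ⇒ S*(2)=-
t_1: node(1,0) S=106.9141 payoff=18.8759 vs cont=26.5538 → 26.5538 [wait]  node(1,1) S=152.5748 payoff=0.0000 vs cont=10.2694 → 10.2694 [wait]  ⇒ S*(1)=-
t_0: node(0,0) S=127.7200 payoff=0.0000 vs cont=18.2411 → 18.2411 [wait]  ⇒ S*(0)=-

price = 18.2411
boundary = - - - 74.9181 62.7138 74.9181 89.4975 106.9141
tree:
18.2411
26.5538 10.2694
37.4318 16.1979 4.5067
50.8719 24.7676 7.9061 1.1631
63.0762 36.4088 13.5820 2.3345 0.0000
73.2925 50.8719 22.6712 4.6856 0.0000 0.0000
81.8444 63.0762 36.2925 9.4046 0.0000 0.0000 0.0000
89.0033 73.2925 50.8719 18.8759 0.0000 0.0000 0.0000 0.0000
94.9959 81.8444 63.0762 36.2925 0.0000 0.0000 0.0000 0.0000 0.0000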